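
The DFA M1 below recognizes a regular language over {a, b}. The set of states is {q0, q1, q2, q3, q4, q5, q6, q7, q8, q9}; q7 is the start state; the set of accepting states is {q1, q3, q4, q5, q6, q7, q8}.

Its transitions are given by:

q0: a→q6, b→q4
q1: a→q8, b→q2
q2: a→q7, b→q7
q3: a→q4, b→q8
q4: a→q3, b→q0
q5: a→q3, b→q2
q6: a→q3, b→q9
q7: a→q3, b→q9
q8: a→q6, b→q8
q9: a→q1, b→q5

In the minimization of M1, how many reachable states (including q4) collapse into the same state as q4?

Every state is reachable, so we keep all 10.
P0 = {q1,q3,q4,q5,q6,q7,q8} | {q0,q2,q9}.
Refine {q1,q3,q4,q5,q6,q7,q8} on symbol b: members go to different blocks, giving {q1,q4,q5,q6,q7} and {q3,q8}.
The partition is now stable with 3 blocks: {q1,q4,q5,q6,q7} | {q0,q2,q9} | {q3,q8}.
The equivalence class containing q4 is {q1,q4,q5,q6,q7}, of size 5.

5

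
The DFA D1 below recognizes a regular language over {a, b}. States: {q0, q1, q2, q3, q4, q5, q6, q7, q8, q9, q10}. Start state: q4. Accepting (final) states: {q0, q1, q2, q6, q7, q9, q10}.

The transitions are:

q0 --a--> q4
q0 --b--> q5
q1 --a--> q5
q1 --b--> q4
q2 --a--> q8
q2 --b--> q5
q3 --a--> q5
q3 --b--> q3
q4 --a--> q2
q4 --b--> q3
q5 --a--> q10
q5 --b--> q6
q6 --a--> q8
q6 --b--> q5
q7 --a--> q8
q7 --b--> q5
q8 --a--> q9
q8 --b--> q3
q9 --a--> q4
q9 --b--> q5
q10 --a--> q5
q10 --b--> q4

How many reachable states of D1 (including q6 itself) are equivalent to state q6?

3

First remove the unreachable states {q0,q1,q7}; 8 states remain.
Start with accepting vs non-accepting: {q2,q6,q9,q10} | {q3,q4,q5,q8}.
Refine {q3,q4,q5,q8} on symbol a: members go to different blocks, giving {q4,q5,q8} and {q3}.
On input b, block {q4,q5,q8} splits into {q4,q8} and {q5}.
Refine {q2,q6,q9,q10} on symbol a: members go to different blocks, giving {q2,q6,q9} and {q10}.
The partition is now stable with 5 blocks: {q2,q6,q9} | {q4,q8} | {q3} | {q5} | {q10}.
State q6 belongs to the block {q2,q6,q9}, which has 3 states.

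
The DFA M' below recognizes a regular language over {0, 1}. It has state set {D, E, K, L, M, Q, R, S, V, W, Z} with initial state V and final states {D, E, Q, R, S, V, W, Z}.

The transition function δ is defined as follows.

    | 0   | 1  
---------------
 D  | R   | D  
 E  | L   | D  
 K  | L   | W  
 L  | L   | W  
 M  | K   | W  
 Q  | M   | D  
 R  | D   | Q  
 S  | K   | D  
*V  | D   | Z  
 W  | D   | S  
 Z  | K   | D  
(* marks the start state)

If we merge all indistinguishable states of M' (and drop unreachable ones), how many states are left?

States {E} cannot be reached from the start state, so discard them.
Start with accepting vs non-accepting: {D,Q,R,S,V,W,Z} | {K,L,M}.
Refine {D,Q,R,S,V,W,Z} on symbol 0: members go to different blocks, giving {D,R,V,W} and {Q,S,Z}.
Split {D,R,V,W} by δ(·,1) → {R,V,W} and {D}.
No further refinement is possible. Final partition (4 blocks): {R,V,W} | {K,L,M} | {Q,S,Z} | {D}.

4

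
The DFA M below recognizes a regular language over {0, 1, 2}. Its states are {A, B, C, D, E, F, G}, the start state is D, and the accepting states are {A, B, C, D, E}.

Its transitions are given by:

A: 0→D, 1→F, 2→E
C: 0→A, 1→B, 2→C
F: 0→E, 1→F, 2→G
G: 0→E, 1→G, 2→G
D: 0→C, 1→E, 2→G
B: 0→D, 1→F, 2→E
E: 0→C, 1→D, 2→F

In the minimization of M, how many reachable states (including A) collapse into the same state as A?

2

Start with accepting vs non-accepting: {A,B,C,D,E} | {F,G}.
Split {A,B,C,D,E} by δ(·,1) → {C,D,E} and {A,B}.
On input 0, block {C,D,E} splits into {D,E} and {C}.
The partition is now stable with 4 blocks: {D,E} | {F,G} | {A,B} | {C}.
State A belongs to the block {A,B}, which has 2 states.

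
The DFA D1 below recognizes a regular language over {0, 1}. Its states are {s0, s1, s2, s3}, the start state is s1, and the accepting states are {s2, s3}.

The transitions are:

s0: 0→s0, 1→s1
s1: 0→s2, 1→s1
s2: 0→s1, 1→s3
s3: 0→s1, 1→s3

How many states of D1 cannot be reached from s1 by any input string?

1

BFS from s1 reaches {s1, s2, s3}; the 1 state(s) s0 are never visited.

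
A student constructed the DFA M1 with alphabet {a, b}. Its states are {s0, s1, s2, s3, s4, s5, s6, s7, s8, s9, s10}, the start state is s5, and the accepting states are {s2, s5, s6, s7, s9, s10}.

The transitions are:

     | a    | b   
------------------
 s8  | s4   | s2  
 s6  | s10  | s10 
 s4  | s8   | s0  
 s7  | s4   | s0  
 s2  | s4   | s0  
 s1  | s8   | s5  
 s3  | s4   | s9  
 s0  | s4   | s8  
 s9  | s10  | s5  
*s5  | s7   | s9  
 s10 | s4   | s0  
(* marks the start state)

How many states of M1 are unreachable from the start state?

BFS from s5 reaches {s0, s2, s4, s5, s7, s8, s9, s10}; the 3 state(s) s1, s3, s6 are never visited.

3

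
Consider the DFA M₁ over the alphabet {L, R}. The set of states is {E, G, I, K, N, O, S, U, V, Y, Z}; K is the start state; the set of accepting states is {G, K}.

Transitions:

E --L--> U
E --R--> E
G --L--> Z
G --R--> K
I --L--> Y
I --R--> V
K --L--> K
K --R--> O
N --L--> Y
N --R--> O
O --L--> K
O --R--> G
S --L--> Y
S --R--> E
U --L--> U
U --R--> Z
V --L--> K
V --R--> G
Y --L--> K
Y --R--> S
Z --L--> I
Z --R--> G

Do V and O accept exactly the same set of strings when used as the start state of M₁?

Yes

First remove the unreachable states {N}; 10 states remain.
Initial partition by acceptance: {G,K} | {E,I,O,S,U,V,Y,Z}.
Split {G,K} by δ(·,L) → {K} and {G}.
Refine {E,I,O,S,U,V,Y,Z} on symbol L: members go to different blocks, giving {E,I,S,U,Z} and {O,V,Y}.
Split {E,I,S,U,Z} by δ(·,L) → {E,U,Z} and {I,S}.
Split {E,U,Z} by δ(·,L) → {E,U} and {Z}.
On input R, block {E,U} splits into {E} and {U}.
On input R, block {O,V,Y} splits into {O,V} and {Y}.
On input R, block {I,S} splits into {I} and {S}.
No further refinement is possible. Final partition (9 blocks): {K} | {E} | {G} | {O,V} | {I} | {Z} | {U} | {Y} | {S}.
V and O lie in the same block of the stable partition, so they are equivalent — no string distinguishes them.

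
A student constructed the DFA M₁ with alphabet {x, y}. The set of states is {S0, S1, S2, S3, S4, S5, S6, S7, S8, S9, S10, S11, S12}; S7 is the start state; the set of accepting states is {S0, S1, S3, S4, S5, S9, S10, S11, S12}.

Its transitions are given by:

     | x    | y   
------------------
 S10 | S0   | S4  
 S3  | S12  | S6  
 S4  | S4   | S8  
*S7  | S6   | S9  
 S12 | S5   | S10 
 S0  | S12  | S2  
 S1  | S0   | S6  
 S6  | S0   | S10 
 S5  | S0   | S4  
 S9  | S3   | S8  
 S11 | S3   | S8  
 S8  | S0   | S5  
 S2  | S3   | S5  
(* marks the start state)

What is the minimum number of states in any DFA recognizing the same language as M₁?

7

First remove the unreachable states {S1,S11}; 11 states remain.
Start with accepting vs non-accepting: {S0,S3,S4,S5,S9,S10,S12} | {S2,S6,S7,S8}.
Refine {S0,S3,S4,S5,S9,S10,S12} on symbol y: members go to different blocks, giving {S0,S3,S4,S9} and {S5,S10,S12}.
On input x, block {S0,S3,S4,S9} splits into {S0,S3} and {S4,S9}.
On input x, block {S2,S6,S7,S8} splits into {S2,S6,S8} and {S7}.
On input x, block {S5,S10,S12} splits into {S5,S10} and {S12}.
On input x, block {S4,S9} splits into {S4} and {S9}.
Stable partition: {S0,S3} | {S2,S6,S8} | {S5,S10} | {S4} | {S7} | {S12} | {S9} — 7 equivalence classes.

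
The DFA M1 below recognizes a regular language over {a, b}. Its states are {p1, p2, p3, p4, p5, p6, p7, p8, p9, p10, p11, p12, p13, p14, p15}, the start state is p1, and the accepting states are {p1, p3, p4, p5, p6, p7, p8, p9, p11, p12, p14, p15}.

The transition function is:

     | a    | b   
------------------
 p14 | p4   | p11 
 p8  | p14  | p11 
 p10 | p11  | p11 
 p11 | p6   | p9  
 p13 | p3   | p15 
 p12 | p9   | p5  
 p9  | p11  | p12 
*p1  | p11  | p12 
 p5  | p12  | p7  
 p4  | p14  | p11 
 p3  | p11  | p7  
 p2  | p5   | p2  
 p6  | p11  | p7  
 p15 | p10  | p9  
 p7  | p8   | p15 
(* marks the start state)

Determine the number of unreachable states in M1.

Starting at p1 and following transitions, the reachable set is {p1, p4, p5, p6, p7, p8, p9, p10, p11, p12, p14, p15}. That leaves p2, p3, p13 unreachable — 3 in total.

3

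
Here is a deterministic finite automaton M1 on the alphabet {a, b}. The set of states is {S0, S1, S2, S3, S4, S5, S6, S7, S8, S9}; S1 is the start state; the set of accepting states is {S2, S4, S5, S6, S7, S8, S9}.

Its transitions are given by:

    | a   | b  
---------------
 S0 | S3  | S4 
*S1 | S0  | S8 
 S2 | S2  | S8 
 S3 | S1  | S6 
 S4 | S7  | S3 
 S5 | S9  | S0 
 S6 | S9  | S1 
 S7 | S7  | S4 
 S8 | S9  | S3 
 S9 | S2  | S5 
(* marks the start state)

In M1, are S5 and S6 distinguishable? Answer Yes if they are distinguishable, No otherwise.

All states are reachable from the start state.
P0 = {S2,S4,S5,S6,S7,S8,S9} | {S0,S1,S3}.
On input b, block {S2,S4,S5,S6,S7,S8,S9} splits into {S4,S5,S6,S8} and {S2,S7,S9}.
Stable partition: {S4,S5,S6,S8} | {S0,S1,S3} | {S2,S7,S9} — 3 equivalence classes.
S5 and S6 lie in the same block of the stable partition, so they are equivalent — no string distinguishes them.

No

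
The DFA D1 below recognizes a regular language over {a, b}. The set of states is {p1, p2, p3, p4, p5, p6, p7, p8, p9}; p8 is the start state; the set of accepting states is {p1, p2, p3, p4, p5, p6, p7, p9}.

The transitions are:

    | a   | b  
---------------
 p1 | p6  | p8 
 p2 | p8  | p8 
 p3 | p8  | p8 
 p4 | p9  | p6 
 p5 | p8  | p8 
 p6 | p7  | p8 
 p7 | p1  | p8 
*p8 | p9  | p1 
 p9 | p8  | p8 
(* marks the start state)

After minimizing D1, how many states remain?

3

Reachable states from the start: {p1,p6,p7,p8,p9}. Unreachable: {p2,p3,p4,p5} — drop them.
P0 = {p1,p6,p7,p9} | {p8}.
Refine {p1,p6,p7,p9} on symbol a: members go to different blocks, giving {p1,p6,p7} and {p9}.
The partition is now stable with 3 blocks: {p1,p6,p7} | {p8} | {p9}.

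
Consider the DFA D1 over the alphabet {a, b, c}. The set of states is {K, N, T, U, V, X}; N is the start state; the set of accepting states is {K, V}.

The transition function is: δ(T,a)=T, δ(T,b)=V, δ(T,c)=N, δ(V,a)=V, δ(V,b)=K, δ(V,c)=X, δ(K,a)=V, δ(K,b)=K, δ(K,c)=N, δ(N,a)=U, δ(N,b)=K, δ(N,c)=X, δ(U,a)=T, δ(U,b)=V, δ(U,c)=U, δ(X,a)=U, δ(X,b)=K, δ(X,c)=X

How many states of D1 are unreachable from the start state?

A breadth-first search from the start state visits every state.

0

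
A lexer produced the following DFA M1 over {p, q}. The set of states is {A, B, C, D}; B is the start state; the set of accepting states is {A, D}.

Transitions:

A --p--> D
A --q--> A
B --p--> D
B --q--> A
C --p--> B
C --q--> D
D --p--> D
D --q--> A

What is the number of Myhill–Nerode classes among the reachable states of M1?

Reachable states from the start: {A,B,D}. Unreachable: {C} — drop them.
P0 = {A,D} | {B}.
Stable partition: {A,D} | {B} — 2 equivalence classes.

2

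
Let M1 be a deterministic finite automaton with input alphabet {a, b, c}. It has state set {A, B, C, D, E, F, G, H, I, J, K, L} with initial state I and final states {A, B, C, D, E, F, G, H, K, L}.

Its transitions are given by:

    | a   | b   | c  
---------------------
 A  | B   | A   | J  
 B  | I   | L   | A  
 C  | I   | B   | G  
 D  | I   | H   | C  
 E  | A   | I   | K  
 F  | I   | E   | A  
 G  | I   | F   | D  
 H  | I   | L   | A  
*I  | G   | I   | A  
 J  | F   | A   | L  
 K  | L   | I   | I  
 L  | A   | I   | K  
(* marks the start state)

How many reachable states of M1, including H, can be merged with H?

All states are reachable from the start state.
Initial partition by acceptance: {A,B,C,D,E,F,G,H,K,L} | {I,J}.
Split {A,B,C,D,E,F,G,H,K,L} by δ(·,a) → {B,C,D,F,G,H} and {A,E,K,L}.
Refine {B,C,D,F,G,H} on symbol b: members go to different blocks, giving {B,F,H} and {C,D,G}.
Split {I,J} by δ(·,a) → {I} and {J}.
Split {A,E,K,L} by δ(·,a) → {E,K,L} and {A}.
On input a, block {E,K,L} splits into {E,L} and {K}.
Stable partition: {B,F,H} | {I} | {E,L} | {C,D,G} | {J} | {A} | {K} — 7 equivalence classes.
State H belongs to the block {B,F,H}, which has 3 states.

3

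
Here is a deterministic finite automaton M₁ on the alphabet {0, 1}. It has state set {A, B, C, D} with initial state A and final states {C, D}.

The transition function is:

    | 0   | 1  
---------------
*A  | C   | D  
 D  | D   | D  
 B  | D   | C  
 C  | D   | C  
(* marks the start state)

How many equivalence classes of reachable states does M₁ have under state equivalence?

States {B} cannot be reached from the start state, so discard them.
Start with accepting vs non-accepting: {C,D} | {A}.
No further refinement is possible. Final partition (2 blocks): {C,D} | {A}.

2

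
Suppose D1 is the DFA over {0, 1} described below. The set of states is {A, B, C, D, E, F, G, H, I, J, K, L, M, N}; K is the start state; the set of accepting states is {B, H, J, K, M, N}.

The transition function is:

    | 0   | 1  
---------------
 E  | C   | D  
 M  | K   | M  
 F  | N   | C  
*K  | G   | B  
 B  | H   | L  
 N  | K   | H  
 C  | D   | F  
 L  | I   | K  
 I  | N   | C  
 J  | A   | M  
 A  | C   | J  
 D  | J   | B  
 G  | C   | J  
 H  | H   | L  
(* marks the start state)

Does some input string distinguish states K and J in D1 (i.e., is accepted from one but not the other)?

Yes

First remove the unreachable states {E}; 13 states remain.
P0 = {B,H,J,K,M,N} | {A,C,D,F,G,I,L}.
Split {B,H,J,K,M,N} by δ(·,0) → {B,H,M,N} and {J,K}.
Refine {B,H,M,N} on symbol 0: members go to different blocks, giving {B,H} and {M,N}.
On input 0, block {A,C,D,F,G,I,L} splits into {A,C,G,L} and {F,I} and {D}.
Refine {A,C,G,L} on symbol 0: members go to different blocks, giving {A,G} and {C} and {L}.
On input 1, block {J,K} splits into {J} and {K}.
On input 1, block {M,N} splits into {M} and {N}.
Stable partition: {B,H} | {A,G} | {J} | {M} | {F,I} | {D} | {C} | {L} | {K} | {N} — 10 equivalence classes.
K and J end up in different blocks, so they are distinguishable. For instance, the string '11' is accepted from only J.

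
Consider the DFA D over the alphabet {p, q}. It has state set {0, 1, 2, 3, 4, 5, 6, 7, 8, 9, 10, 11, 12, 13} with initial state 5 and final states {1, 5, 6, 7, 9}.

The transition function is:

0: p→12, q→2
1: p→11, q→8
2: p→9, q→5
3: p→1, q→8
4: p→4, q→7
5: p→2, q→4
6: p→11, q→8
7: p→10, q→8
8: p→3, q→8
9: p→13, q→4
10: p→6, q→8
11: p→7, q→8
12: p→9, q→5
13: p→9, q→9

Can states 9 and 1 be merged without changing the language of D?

Reachable states from the start: {1,2,3,4,5,6,7,8,9,10,11,13}. Unreachable: {0,12} — drop them.
Initial partition by acceptance: {1,5,6,7,9} | {2,3,4,8,10,11,13}.
On input p, block {2,3,4,8,10,11,13} splits into {2,3,10,11,13} and {4,8}.
Refine {2,3,10,11,13} on symbol q: members go to different blocks, giving {3,10,11} and {2,13}.
On input p, block {1,5,6,7,9} splits into {1,6,7} and {5,9}.
Split {4,8} by δ(·,p) → {4} and {8}.
No further refinement is possible. Final partition (6 blocks): {1,6,7} | {3,10,11} | {4} | {2,13} | {5,9} | {8}.
9 and 1 end up in different blocks, so they are distinguishable. For instance, the string 'pq' is accepted from only 9.

No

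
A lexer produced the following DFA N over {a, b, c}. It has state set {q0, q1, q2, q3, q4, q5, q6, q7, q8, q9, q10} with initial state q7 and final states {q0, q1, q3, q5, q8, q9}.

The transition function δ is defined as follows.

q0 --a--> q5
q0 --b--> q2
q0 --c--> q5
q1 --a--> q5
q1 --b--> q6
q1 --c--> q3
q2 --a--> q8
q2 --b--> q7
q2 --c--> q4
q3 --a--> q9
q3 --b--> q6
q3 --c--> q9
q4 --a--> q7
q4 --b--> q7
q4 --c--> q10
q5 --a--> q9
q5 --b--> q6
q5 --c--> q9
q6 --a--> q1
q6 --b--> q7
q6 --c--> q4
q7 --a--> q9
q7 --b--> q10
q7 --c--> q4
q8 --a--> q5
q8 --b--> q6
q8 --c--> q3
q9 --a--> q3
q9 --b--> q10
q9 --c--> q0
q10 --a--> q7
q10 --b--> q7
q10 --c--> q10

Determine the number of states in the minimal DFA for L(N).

P0 = {q0,q1,q3,q5,q8,q9} | {q2,q4,q6,q7,q10}.
Split {q2,q4,q6,q7,q10} by δ(·,a) → {q2,q6,q7} and {q4,q10}.
On input b, block {q0,q1,q3,q5,q8,q9} splits into {q0,q1,q3,q5,q8} and {q9}.
Refine {q0,q1,q3,q5,q8} on symbol a: members go to different blocks, giving {q0,q1,q8} and {q3,q5}.
Refine {q2,q6,q7} on symbol a: members go to different blocks, giving {q2,q6} and {q7}.
The partition is now stable with 6 blocks: {q0,q1,q8} | {q2,q6} | {q4,q10} | {q9} | {q3,q5} | {q7}.

6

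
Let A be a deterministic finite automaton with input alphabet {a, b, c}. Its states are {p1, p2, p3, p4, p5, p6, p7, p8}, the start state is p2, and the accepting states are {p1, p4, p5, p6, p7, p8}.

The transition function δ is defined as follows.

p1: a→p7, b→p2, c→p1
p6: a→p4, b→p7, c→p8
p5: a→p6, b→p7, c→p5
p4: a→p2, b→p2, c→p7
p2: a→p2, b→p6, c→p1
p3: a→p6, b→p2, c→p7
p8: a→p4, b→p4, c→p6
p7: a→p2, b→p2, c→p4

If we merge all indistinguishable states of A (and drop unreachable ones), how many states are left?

4

First remove the unreachable states {p3,p5}; 6 states remain.
Start with accepting vs non-accepting: {p1,p4,p6,p7,p8} | {p2}.
Refine {p1,p4,p6,p7,p8} on symbol a: members go to different blocks, giving {p1,p6,p8} and {p4,p7}.
Refine {p1,p6,p8} on symbol b: members go to different blocks, giving {p6,p8} and {p1}.
Stable partition: {p6,p8} | {p2} | {p4,p7} | {p1} — 4 equivalence classes.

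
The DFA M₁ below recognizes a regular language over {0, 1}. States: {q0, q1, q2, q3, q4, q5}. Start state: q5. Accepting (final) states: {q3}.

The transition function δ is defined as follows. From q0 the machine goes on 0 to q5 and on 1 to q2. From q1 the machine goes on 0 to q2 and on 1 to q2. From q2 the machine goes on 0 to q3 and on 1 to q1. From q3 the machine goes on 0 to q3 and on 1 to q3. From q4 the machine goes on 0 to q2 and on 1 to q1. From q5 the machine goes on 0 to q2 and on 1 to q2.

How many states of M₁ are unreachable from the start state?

2

Starting at q5 and following transitions, the reachable set is {q1, q2, q3, q5}. That leaves q0, q4 unreachable — 2 in total.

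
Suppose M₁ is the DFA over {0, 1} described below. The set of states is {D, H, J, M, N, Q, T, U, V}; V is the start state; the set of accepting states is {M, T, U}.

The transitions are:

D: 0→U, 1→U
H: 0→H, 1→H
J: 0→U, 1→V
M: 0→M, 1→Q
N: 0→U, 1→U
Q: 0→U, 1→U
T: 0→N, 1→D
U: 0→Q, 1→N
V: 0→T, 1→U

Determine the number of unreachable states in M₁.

3

BFS from V reaches {D, N, Q, T, U, V}; the 3 state(s) H, J, M are never visited.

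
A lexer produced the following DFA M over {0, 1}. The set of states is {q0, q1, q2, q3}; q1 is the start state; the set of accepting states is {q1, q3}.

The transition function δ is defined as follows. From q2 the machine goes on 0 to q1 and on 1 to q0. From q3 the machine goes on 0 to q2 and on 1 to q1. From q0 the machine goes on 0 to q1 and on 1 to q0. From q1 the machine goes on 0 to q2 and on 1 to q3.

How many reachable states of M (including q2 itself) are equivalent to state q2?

2

Initial partition by acceptance: {q1,q3} | {q0,q2}.
Stable partition: {q1,q3} | {q0,q2} — 2 equivalence classes.
State q2 belongs to the block {q0,q2}, which has 2 states.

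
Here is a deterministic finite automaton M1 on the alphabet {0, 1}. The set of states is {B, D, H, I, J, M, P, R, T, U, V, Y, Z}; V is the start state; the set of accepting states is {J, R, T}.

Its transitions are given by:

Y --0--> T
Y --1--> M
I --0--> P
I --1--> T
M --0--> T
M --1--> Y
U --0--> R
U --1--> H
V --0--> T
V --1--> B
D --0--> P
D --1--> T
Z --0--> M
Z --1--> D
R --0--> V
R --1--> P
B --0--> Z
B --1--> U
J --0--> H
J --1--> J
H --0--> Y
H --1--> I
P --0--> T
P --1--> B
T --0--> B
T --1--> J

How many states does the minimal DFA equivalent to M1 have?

9

Every state is reachable, so we keep all 13.
Start with accepting vs non-accepting: {J,R,T} | {B,D,H,I,M,P,U,V,Y,Z}.
Split {J,R,T} by δ(·,1) → {J,T} and {R}.
On input 0, block {B,D,H,I,M,P,U,V,Y,Z} splits into {B,D,H,I,Z} and {M,P,V,Y} and {U}.
Split {B,D,H,I,Z} by δ(·,0) → {D,H,I,Z} and {B}.
Split {J,T} by δ(·,0) → {J} and {T}.
Refine {D,H,I,Z} on symbol 1: members go to different blocks, giving {D,I} and {H,Z}.
Refine {M,P,V,Y} on symbol 1: members go to different blocks, giving {M,Y} and {P,V}.
Stable partition: {J} | {D,I} | {R} | {M,Y} | {U} | {B} | {T} | {H,Z} | {P,V} — 9 equivalence classes.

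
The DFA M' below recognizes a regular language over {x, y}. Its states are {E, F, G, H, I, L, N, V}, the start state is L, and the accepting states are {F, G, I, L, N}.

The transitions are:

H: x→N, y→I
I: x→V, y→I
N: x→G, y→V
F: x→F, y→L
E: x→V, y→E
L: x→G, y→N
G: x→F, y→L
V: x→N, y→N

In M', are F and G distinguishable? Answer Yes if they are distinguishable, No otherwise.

No

First remove the unreachable states {E,H,I}; 5 states remain.
Initial partition by acceptance: {F,G,L,N} | {V}.
On input y, block {F,G,L,N} splits into {F,G,L} and {N}.
Split {F,G,L} by δ(·,y) → {F,G} and {L}.
No further refinement is possible. Final partition (4 blocks): {F,G} | {V} | {N} | {L}.
F and G lie in the same block of the stable partition, so they are equivalent — no string distinguishes them.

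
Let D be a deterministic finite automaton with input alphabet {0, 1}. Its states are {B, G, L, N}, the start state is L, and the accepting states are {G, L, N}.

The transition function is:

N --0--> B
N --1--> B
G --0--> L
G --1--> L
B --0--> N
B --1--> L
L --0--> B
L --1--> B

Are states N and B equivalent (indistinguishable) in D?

Reachable states from the start: {B,L,N}. Unreachable: {G} — drop them.
Start with accepting vs non-accepting: {L,N} | {B}.
The partition is now stable with 2 blocks: {L,N} | {B}.
N and B end up in different blocks, so they are distinguishable. For instance, the string 'ε' is accepted from only N.

No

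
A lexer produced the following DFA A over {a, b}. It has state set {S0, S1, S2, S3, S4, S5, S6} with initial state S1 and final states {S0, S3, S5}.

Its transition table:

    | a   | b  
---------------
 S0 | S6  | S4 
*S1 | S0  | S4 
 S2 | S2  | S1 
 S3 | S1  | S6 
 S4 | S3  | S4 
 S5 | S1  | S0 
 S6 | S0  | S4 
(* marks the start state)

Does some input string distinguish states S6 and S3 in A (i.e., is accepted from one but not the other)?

First remove the unreachable states {S2,S5}; 5 states remain.
P0 = {S0,S3} | {S1,S4,S6}.
The partition is now stable with 2 blocks: {S0,S3} | {S1,S4,S6}.
S6 and S3 end up in different blocks, so they are distinguishable. For instance, the string 'ε' is accepted from only S3.

Yes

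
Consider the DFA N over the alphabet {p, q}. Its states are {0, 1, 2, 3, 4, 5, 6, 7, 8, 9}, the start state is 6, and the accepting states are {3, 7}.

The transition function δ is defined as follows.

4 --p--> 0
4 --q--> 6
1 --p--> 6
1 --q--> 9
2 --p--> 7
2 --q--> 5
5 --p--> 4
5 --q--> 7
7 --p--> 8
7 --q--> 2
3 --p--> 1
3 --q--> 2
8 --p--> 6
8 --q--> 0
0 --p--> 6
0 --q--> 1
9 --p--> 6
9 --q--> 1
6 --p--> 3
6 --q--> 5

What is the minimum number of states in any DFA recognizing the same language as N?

All states are reachable from the start state.
Start with accepting vs non-accepting: {3,7} | {0,1,2,4,5,6,8,9}.
Split {0,1,2,4,5,6,8,9} by δ(·,p) → {0,1,4,5,8,9} and {2,6}.
On input p, block {0,1,4,5,8,9} splits into {0,1,8,9} and {4,5}.
Refine {4,5} on symbol p: members go to different blocks, giving {4} and {5}.
Stable partition: {3,7} | {0,1,8,9} | {2,6} | {4} | {5} — 5 equivalence classes.

5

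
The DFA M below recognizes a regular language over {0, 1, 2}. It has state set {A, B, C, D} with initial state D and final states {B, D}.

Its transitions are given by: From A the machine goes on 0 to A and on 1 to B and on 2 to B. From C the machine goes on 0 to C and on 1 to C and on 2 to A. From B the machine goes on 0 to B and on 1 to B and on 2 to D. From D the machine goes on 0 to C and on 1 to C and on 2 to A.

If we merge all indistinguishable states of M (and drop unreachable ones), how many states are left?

4

Every state is reachable, so we keep all 4.
P0 = {B,D} | {A,C}.
On input 0, block {B,D} splits into {B} and {D}.
Refine {A,C} on symbol 1: members go to different blocks, giving {A} and {C}.
Stable partition: {B} | {A} | {D} | {C} — 4 equivalence classes.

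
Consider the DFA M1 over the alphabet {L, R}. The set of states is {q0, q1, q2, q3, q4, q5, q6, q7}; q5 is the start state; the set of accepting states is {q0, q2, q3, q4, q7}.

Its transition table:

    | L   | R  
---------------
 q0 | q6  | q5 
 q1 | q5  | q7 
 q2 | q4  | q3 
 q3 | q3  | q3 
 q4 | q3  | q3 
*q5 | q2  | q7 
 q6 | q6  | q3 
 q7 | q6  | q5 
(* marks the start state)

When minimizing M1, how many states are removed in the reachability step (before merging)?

Starting at q5 and following transitions, the reachable set is {q2, q3, q4, q5, q6, q7}. That leaves q0, q1 unreachable — 2 in total.

2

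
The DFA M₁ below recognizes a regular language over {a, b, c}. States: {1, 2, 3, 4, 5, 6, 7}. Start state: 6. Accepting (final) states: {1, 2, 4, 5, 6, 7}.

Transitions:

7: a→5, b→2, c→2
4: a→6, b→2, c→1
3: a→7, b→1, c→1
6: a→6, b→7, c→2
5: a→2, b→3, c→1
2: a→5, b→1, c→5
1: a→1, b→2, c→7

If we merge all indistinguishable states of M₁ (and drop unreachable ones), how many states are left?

First remove the unreachable states {4}; 6 states remain.
Initial partition by acceptance: {1,2,5,6,7} | {3}.
Split {1,2,5,6,7} by δ(·,b) → {1,2,6,7} and {5}.
Refine {1,2,6,7} on symbol a: members go to different blocks, giving {1,6} and {2,7}.
Refine {2,7} on symbol b: members go to different blocks, giving {2} and {7}.
Split {1,6} by δ(·,b) → {1} and {6}.
No further refinement is possible. Final partition (6 blocks): {1} | {3} | {5} | {2} | {7} | {6}.

6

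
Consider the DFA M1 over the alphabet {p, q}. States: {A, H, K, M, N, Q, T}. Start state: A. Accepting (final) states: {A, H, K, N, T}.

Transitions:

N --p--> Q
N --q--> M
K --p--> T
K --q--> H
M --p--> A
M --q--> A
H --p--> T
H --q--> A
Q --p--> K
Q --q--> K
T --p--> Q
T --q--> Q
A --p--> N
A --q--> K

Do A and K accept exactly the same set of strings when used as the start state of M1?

Initial partition by acceptance: {A,H,K,N,T} | {M,Q}.
Split {A,H,K,N,T} by δ(·,p) → {A,H,K} and {N,T}.
Stable partition: {A,H,K} | {M,Q} | {N,T} — 3 equivalence classes.
A and K lie in the same block of the stable partition, so they are equivalent — no string distinguishes them.

Yes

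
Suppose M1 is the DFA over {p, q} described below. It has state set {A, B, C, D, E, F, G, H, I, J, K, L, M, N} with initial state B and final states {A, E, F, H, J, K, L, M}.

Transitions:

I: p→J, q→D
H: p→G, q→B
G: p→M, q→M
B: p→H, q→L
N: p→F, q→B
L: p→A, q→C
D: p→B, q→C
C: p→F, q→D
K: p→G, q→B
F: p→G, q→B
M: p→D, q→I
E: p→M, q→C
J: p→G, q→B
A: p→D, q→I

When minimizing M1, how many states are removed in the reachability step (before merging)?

3

No path from B leads to E, K, N; the other 11 states are all reachable.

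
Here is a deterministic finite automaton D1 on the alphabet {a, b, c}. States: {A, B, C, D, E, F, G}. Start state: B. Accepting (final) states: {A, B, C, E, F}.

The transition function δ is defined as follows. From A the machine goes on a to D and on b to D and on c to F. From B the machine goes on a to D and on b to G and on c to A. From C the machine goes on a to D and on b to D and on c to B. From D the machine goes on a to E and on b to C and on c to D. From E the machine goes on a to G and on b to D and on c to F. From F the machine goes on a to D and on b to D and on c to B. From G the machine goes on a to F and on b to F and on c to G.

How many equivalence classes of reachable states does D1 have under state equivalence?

2

All states are reachable from the start state.
P0 = {A,B,C,E,F} | {D,G}.
The partition is now stable with 2 blocks: {A,B,C,E,F} | {D,G}.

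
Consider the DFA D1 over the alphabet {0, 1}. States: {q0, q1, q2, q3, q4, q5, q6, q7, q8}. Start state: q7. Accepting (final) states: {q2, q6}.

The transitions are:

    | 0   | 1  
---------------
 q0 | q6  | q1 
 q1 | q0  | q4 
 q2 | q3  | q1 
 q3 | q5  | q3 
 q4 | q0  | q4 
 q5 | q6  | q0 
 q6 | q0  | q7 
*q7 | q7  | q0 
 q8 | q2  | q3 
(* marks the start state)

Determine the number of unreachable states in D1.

No path from q7 leads to q2, q3, q5, q8; the other 5 states are all reachable.

4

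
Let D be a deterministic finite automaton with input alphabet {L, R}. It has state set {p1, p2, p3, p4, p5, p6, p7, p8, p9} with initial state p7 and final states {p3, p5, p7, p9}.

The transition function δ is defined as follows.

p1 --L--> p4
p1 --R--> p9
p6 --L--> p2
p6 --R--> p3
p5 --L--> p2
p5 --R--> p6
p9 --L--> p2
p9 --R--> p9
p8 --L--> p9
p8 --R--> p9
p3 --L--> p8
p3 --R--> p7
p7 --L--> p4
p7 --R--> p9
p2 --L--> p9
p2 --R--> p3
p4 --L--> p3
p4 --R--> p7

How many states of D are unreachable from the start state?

3

No path from p7 leads to p1, p5, p6; the other 6 states are all reachable.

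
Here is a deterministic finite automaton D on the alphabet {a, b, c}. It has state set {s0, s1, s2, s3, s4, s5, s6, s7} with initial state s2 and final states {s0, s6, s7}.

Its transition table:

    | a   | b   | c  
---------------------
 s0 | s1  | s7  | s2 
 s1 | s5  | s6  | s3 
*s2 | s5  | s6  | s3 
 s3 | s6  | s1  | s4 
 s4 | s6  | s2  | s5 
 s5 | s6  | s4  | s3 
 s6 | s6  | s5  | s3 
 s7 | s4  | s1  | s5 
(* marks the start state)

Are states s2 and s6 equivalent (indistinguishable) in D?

Reachable states from the start: {s1,s2,s3,s4,s5,s6}. Unreachable: {s0,s7} — drop them.
Initial partition by acceptance: {s6} | {s1,s2,s3,s4,s5}.
On input a, block {s1,s2,s3,s4,s5} splits into {s3,s4,s5} and {s1,s2}.
Split {s3,s4,s5} by δ(·,b) → {s3,s4} and {s5}.
Refine {s3,s4} on symbol c: members go to different blocks, giving {s3} and {s4}.
Stable partition: {s6} | {s3} | {s1,s2} | {s5} | {s4} — 5 equivalence classes.
s2 and s6 end up in different blocks, so they are distinguishable. For instance, the string 'ε' is accepted from only s6.

No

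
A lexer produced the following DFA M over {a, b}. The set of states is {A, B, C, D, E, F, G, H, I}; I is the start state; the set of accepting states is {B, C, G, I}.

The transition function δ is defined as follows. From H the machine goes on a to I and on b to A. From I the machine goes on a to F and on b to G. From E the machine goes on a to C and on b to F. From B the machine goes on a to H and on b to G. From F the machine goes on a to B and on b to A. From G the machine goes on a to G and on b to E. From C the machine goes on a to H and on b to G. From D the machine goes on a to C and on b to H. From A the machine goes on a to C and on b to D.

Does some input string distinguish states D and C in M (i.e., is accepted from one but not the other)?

Yes

Initial partition by acceptance: {B,C,G,I} | {A,D,E,F,H}.
On input a, block {B,C,G,I} splits into {B,C,I} and {G}.
Stable partition: {B,C,I} | {A,D,E,F,H} | {G} — 3 equivalence classes.
D and C end up in different blocks, so they are distinguishable. For instance, the string 'ε' is accepted from only C.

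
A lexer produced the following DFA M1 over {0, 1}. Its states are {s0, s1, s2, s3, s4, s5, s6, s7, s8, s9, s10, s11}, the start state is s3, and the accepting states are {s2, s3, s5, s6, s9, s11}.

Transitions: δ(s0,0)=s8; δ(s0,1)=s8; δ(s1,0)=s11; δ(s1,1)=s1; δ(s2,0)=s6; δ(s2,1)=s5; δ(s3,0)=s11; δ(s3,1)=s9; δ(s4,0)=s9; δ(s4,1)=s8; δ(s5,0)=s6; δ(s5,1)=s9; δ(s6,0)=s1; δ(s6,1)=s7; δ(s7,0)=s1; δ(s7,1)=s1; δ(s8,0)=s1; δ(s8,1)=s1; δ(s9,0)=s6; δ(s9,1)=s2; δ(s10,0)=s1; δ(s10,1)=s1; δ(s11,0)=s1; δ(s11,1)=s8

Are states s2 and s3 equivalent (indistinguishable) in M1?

Yes

States {s0,s4,s10} cannot be reached from the start state, so discard them.
Start with accepting vs non-accepting: {s2,s3,s5,s6,s9,s11} | {s1,s7,s8}.
Refine {s2,s3,s5,s6,s9,s11} on symbol 0: members go to different blocks, giving {s2,s3,s5,s9} and {s6,s11}.
Refine {s1,s7,s8} on symbol 0: members go to different blocks, giving {s7,s8} and {s1}.
Stable partition: {s2,s3,s5,s9} | {s7,s8} | {s6,s11} | {s1} — 4 equivalence classes.
s2 and s3 lie in the same block of the stable partition, so they are equivalent — no string distinguishes them.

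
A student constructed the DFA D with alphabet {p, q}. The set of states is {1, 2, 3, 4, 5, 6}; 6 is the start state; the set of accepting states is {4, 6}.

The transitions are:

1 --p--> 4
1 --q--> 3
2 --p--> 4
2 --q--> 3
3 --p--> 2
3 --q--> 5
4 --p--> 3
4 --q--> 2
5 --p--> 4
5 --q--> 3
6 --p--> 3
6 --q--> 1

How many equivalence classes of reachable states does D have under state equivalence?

3

P0 = {4,6} | {1,2,3,5}.
On input p, block {1,2,3,5} splits into {1,2,5} and {3}.
Stable partition: {4,6} | {1,2,5} | {3} — 3 equivalence classes.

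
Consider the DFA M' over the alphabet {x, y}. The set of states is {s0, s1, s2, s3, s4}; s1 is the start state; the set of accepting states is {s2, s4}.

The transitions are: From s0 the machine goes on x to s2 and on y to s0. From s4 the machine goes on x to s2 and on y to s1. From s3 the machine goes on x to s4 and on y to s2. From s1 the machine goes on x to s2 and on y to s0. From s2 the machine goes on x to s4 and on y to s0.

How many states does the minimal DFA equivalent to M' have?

First remove the unreachable states {s3}; 4 states remain.
P0 = {s2,s4} | {s0,s1}.
No further refinement is possible. Final partition (2 blocks): {s2,s4} | {s0,s1}.

2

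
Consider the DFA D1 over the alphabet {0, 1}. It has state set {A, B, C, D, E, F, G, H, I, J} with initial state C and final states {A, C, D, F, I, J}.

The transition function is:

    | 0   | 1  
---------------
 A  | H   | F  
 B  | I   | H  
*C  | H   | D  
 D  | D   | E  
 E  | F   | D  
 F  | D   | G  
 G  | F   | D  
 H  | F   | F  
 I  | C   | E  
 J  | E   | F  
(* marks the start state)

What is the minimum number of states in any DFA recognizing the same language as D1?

Reachable states from the start: {C,D,E,F,G,H}. Unreachable: {A,B,I,J} — drop them.
Start with accepting vs non-accepting: {C,D,F} | {E,G,H}.
On input 0, block {C,D,F} splits into {D,F} and {C}.
The partition is now stable with 3 blocks: {D,F} | {E,G,H} | {C}.

3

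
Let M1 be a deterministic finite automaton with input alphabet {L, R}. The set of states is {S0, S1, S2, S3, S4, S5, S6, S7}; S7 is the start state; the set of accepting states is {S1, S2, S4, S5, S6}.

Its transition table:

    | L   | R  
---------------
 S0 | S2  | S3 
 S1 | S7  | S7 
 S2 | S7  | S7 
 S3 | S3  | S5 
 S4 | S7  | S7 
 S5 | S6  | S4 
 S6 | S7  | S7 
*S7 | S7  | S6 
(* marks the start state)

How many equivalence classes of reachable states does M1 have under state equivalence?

States {S0,S1,S2,S3,S4,S5} cannot be reached from the start state, so discard them.
Initial partition by acceptance: {S6} | {S7}.
The partition is now stable with 2 blocks: {S6} | {S7}.

2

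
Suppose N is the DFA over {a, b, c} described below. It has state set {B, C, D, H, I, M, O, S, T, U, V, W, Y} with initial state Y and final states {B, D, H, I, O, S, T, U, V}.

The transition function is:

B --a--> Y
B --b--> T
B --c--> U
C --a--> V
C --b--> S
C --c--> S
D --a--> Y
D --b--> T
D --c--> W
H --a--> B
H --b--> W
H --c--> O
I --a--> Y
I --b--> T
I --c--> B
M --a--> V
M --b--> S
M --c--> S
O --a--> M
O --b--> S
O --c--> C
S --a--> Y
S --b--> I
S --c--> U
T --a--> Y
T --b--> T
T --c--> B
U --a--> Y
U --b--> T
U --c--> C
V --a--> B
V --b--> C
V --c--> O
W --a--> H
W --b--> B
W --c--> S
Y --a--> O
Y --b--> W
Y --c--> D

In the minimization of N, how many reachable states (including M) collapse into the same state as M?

3

Initial partition by acceptance: {B,D,H,I,O,S,T,U,V} | {C,M,W,Y}.
Split {B,D,H,I,O,S,T,U,V} by δ(·,a) → {B,D,I,O,S,T,U} and {H,V}.
Refine {B,D,I,O,S,T,U} on symbol c: members go to different blocks, giving {B,I,S,T} and {D,O,U}.
Refine {B,I,S,T} on symbol c: members go to different blocks, giving {I,T} and {B,S}.
On input a, block {C,M,W,Y} splits into {C,M,W} and {Y}.
On input a, block {D,O,U} splits into {D,U} and {O}.
No further refinement is possible. Final partition (7 blocks): {I,T} | {C,M,W} | {H,V} | {D,U} | {B,S} | {Y} | {O}.
The equivalence class containing M is {C,M,W}, of size 3.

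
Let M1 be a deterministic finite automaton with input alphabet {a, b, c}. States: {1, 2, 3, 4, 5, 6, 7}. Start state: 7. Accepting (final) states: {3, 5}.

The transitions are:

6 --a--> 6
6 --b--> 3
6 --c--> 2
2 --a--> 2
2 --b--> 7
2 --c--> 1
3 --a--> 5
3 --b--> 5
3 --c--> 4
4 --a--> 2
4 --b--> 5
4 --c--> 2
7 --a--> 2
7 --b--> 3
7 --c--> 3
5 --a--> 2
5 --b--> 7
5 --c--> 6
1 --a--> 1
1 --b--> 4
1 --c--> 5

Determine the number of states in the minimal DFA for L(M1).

7

Initial partition by acceptance: {3,5} | {1,2,4,6,7}.
On input a, block {3,5} splits into {3} and {5}.
Split {1,2,4,6,7} by δ(·,b) → {1,2} and {6,7} and {4}.
Refine {1,2} on symbol b: members go to different blocks, giving {1} and {2}.
Split {6,7} by δ(·,a) → {6} and {7}.
No further refinement is possible. Final partition (7 blocks): {3} | {1} | {5} | {6} | {4} | {2} | {7}.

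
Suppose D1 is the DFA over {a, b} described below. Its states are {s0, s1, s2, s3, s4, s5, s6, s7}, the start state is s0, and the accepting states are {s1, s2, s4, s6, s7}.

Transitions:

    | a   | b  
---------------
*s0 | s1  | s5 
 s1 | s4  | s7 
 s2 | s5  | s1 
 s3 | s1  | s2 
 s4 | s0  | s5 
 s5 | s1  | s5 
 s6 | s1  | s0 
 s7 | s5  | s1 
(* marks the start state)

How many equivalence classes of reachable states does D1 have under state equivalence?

4

States {s2,s3,s6} cannot be reached from the start state, so discard them.
Initial partition by acceptance: {s1,s4,s7} | {s0,s5}.
On input a, block {s1,s4,s7} splits into {s4,s7} and {s1}.
Refine {s4,s7} on symbol b: members go to different blocks, giving {s4} and {s7}.
The partition is now stable with 4 blocks: {s4} | {s0,s5} | {s1} | {s7}.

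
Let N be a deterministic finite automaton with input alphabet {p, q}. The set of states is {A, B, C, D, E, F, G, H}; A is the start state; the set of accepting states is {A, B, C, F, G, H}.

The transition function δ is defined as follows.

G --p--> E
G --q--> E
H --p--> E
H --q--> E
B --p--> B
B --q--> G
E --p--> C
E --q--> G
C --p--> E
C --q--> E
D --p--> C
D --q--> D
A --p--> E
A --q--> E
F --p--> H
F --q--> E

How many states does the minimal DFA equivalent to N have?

First remove the unreachable states {B,D,F,H}; 4 states remain.
P0 = {A,C,G} | {E}.
Stable partition: {A,C,G} | {E} — 2 equivalence classes.

2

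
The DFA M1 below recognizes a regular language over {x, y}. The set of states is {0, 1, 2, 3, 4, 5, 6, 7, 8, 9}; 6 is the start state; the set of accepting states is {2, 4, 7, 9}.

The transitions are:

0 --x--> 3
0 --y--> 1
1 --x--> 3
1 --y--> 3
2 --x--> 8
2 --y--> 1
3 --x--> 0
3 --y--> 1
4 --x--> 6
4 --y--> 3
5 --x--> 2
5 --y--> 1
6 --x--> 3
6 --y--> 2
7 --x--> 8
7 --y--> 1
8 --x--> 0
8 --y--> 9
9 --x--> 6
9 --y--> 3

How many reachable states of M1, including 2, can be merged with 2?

2

First remove the unreachable states {4,5,7}; 7 states remain.
P0 = {2,9} | {0,1,3,6,8}.
Refine {0,1,3,6,8} on symbol y: members go to different blocks, giving {0,1,3} and {6,8}.
The partition is now stable with 3 blocks: {2,9} | {0,1,3} | {6,8}.
State 2 belongs to the block {2,9}, which has 2 states.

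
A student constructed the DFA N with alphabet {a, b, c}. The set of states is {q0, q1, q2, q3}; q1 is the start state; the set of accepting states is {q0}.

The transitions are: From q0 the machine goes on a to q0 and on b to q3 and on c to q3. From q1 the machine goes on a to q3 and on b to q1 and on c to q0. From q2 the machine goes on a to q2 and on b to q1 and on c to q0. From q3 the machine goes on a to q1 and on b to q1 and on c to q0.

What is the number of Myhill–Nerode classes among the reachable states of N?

2

Reachable states from the start: {q0,q1,q3}. Unreachable: {q2} — drop them.
Initial partition by acceptance: {q0} | {q1,q3}.
No further refinement is possible. Final partition (2 blocks): {q0} | {q1,q3}.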